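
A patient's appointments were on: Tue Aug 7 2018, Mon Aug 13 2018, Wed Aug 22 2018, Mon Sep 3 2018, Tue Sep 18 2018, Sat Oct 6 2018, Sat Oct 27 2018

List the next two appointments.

Tue Nov 20 2018, Mon Dec 17 2018

Gaps: 6, 9, 12, 15, 18, 21 days — each gap is 3 larger than the previous one.
Next gap: 24 days. Sat Oct 27 2018 + 24 days = Tue Nov 20 2018.
Next gap: 27 days. Tue Nov 20 2018 + 27 days = Mon Dec 17 2018.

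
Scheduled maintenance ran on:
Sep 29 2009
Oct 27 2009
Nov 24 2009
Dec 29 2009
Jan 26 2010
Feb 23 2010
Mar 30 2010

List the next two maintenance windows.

These are Tuesdays with 28, 28, 35, 28, 28, 35-day gaps.
Each is the final Tuesday of its month — Sep 29 2009 is past the 28th, so '4th Tuesday' doesn't fit.
Last Tuesday of April 2010: Apr 27 2010.
Last Tuesday of May 2010: May 25 2010.

Apr 27 2010, May 25 2010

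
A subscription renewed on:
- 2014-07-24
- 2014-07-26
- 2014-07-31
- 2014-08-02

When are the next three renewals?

Every event lands on a Thursday or Saturday (gaps cycle 2, 5, 2).
So the schedule is: every Thursday and Saturday.
Next Thursday: 2014-08-07.
The following Saturday is 2014-08-09.
Next Thursday: 2014-08-14.

2014-08-07, 2014-08-09, 2014-08-14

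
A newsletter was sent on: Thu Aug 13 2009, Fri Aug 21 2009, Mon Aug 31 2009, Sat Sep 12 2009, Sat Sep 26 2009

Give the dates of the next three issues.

The spacing grows by 2 each time: 8, 10, 12, 14 days.
Next gap: 16 days. Sat Sep 26 2009 + 16 days = Mon Oct 12 2009.
Next gap: 18 days. Mon Oct 12 2009 + 18 days = Fri Oct 30 2009.
Next gap: 20 days. Fri Oct 30 2009 + 20 days = Thu Nov 19 2009.

Mon Oct 12 2009, Fri Oct 30 2009, Thu Nov 19 2009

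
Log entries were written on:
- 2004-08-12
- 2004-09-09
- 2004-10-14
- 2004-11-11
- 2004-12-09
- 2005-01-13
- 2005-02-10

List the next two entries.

2005-03-10, 2005-04-14

All dates are Thursdays, 28, 35, 28, 28, 35, 28 days apart.
Specifically, the 2nd Thursday of each month.
2nd Thursday of March 2005: 2005-03-10.
April 2005 — 2nd Thursday is 2005-04-14.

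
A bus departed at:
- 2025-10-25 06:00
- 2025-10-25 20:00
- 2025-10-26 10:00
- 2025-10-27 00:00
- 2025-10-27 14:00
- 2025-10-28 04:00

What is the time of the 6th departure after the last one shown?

2025-10-31 16:00

Gaps: 14, 14, 14, 14, 14 hours — each event is 14 hours after the previous one.
2025-10-28 04:00 + 14 h = 2025-10-28 18:00.
2025-10-28 18:00 + 14 h = 2025-10-29 08:00.
2025-10-29 08:00 + 14 h = 2025-10-29 22:00.
2025-10-29 22:00 + 14 h = 2025-10-30 12:00.
2025-10-30 12:00 + 14 h = 2025-10-31 02:00.
2025-10-31 02:00 + 14 h = 2025-10-31 16:00.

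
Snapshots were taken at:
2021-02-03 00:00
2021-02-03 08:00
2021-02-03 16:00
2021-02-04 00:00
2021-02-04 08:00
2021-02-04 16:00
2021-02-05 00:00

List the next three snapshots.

Spacing: 8, 8, 8, 8, 8, 8 h — constant 8 h.
2021-02-05 00:00 + 8 h = 2021-02-05 08:00.
2021-02-05 08:00 + 8 h = 2021-02-05 16:00.
2021-02-05 16:00 + 8 h = 2021-02-06 00:00.

2021-02-05 08:00, 2021-02-05 16:00, 2021-02-06 00:00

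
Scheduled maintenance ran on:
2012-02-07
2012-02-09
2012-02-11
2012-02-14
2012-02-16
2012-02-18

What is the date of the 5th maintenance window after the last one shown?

2012-03-01

Every event lands on a Tuesday or Thursday or Saturday (gaps cycle 2, 2, 3, 2, 2).
So the schedule is: every Tuesday, Thursday and Saturday.
The following Tuesday is 2012-02-21.
Next Thursday: 2012-02-23.
The following Saturday is 2012-02-25.
The following Tuesday is 2012-02-28.
Next Thursday: 2012-03-01.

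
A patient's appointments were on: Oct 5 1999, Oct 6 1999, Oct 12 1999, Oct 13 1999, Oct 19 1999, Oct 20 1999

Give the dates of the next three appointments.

Oct 26 1999, Oct 27 1999, Nov 2 1999

Every event lands on a Tuesday or Wednesday (gaps cycle 1, 6, 1, 6, 1).
So the schedule is: every Tuesday and Wednesday.
The following Tuesday is Oct 26 1999.
The following Wednesday is Oct 27 1999.
Next Tuesday: Nov 2 1999.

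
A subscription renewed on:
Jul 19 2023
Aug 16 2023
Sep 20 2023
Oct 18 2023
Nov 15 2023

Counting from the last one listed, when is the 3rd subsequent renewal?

Gaps: 28, 35, 28, 28 days — a mix of 28 and 35. Every date is a Wednesday.
Each is the 3rd Wednesday of its month.
3rd Wednesday of December 2023: Dec 20 2023.
January 2024 — 3rd Wednesday is Jan 17 2024.
3rd Wednesday of February 2024: Feb 21 2024.

Feb 21 2024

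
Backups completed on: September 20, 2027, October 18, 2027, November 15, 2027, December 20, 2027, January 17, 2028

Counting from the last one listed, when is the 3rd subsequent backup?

April 17, 2028

These are Mondays at 28- or 35-day spacing (28, 28, 35, 28).
The pattern: 3rd Monday of the month.
3rd Monday of February 2028: February 21, 2028.
3rd Monday of March 2028: March 20, 2028.
April 2028 — 3rd Monday is April 17, 2028.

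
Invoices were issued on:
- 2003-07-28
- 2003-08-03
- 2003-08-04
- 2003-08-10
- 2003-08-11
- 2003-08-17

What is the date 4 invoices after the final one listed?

2003-08-31

Every event lands on a Monday or Sunday (gaps cycle 6, 1, 6, 1, 6).
So the schedule is: every Monday and Sunday.
The following Monday is 2003-08-18.
The following Sunday is 2003-08-24.
Next Monday: 2003-08-25.
Next Sunday: 2003-08-31.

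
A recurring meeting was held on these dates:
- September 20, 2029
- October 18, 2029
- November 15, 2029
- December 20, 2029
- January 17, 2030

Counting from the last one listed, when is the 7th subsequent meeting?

August 15, 2030

Gaps: 28, 28, 35, 28 days — a mix of 28 and 35. Every date is a Thursday.
Each is the 3rd Thursday of its month.
3rd Thursday of February 2030: February 21, 2030.
3rd Thursday of March 2030: March 21, 2030.
3rd Thursday of April 2030: April 18, 2030.
3rd Thursday of May 2030: May 16, 2030.
3rd Thursday of June 2030: June 20, 2030.
July 2030 — 3rd Thursday is July 18, 2030.
3rd Thursday of August 2030: August 15, 2030.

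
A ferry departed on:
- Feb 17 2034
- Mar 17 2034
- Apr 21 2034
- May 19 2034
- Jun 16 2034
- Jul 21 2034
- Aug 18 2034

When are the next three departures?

These are Fridays at 28- or 35-day spacing (28, 35, 28, 28, 35, 28).
The pattern: 3rd Friday of the month.
September 2034 — 3rd Friday is Sep 15 2034.
3rd Friday of October 2034: Oct 20 2034.
November 2034 — 3rd Friday is Nov 17 2034.

Sep 15 2034, Oct 20 2034, Nov 17 2034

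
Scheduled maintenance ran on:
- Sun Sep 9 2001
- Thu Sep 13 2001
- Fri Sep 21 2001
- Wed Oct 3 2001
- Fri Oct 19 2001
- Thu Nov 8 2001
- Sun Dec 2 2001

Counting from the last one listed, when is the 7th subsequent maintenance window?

Sun Sep 8 2002

Intervals are 4, 8, 12, 16, 20, 24 days — an arithmetic progression with common difference 4.
Next gap: 28 days. Sun Dec 2 2001 + 28 days = Sun Dec 30 2001.
Next gap: 32 days. Sun Dec 30 2001 + 32 days = Thu Jan 31 2002.
Next gap: 36 days. Thu Jan 31 2002 + 36 days = Fri Mar 8 2002.
Next gap: 40 days. Fri Mar 8 2002 + 40 days = Wed Apr 17 2002.
Next gap: 44 days. Wed Apr 17 2002 + 44 days = Fri May 31 2002.
Next gap: 48 days. Fri May 31 2002 + 48 days = Thu Jul 18 2002.
Next gap: 52 days. Thu Jul 18 2002 + 52 days = Sun Sep 8 2002.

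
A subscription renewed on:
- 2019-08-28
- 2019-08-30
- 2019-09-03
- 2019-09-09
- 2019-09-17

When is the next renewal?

2019-09-27

Gaps: 2, 4, 6, 8 days — each gap is 2 larger than the previous one.
Next gap: 10 days. 2019-09-17 + 10 days = 2019-09-27.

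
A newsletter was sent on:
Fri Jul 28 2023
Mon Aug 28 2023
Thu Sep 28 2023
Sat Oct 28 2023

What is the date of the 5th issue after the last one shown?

Thu Mar 28 2024

Gaps: 31, 31, 30 days — not constant. Every event is on the 28th of the month.
Pattern: the 28th of each month.
November 2023: Tue Nov 28 2023.
December 2023: Thu Dec 28 2023.
January 2024: Sun Jan 28 2024.
Next: February 2024 → Wed Feb 28 2024.
March 2024: Thu Mar 28 2024.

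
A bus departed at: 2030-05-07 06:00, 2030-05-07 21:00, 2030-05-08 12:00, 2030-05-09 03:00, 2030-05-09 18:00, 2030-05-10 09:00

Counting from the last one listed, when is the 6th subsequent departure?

2030-05-14 03:00

The interval is a steady 15 hours (15, 15, 15, 15, 15).
2030-05-10 09:00 + 15 h = 2030-05-11 00:00.
2030-05-11 00:00 + 15 h = 2030-05-11 15:00.
2030-05-11 15:00 + 15 h = 2030-05-12 06:00.
2030-05-12 06:00 + 15 h = 2030-05-12 21:00.
2030-05-12 21:00 + 15 h = 2030-05-13 12:00.
2030-05-13 12:00 + 15 h = 2030-05-14 03:00.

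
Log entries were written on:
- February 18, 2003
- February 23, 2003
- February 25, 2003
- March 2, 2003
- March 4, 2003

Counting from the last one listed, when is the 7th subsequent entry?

March 30, 2003

Every event lands on a Tuesday or Sunday (gaps cycle 5, 2, 5, 2).
So the schedule is: every Tuesday and Sunday.
The following Sunday is March 9, 2003.
Next Tuesday: March 11, 2003.
The following Sunday is March 16, 2003.
Next Tuesday: March 18, 2003.
Next Sunday: March 23, 2003.
Next Tuesday: March 25, 2003.
The following Sunday is March 30, 2003.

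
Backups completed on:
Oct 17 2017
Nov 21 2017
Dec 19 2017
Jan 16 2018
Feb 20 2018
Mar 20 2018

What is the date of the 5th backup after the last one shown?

Aug 21 2018

All dates are Tuesdays, 35, 28, 28, 35, 28 days apart.
Specifically, the 3rd Tuesday of each month.
3rd Tuesday of April 2018: Apr 17 2018.
3rd Tuesday of May 2018: May 15 2018.
June 2018 — 3rd Tuesday is Jun 19 2018.
3rd Tuesday of July 2018: Jul 17 2018.
August 2018 — 3rd Tuesday is Aug 21 2018.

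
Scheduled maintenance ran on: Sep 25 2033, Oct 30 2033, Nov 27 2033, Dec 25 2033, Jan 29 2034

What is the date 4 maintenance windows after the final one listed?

May 28 2034

Every date is a Sunday; gaps 35, 28, 28, 35 days.
Each is the last Sunday of its month (at least one falls on the 29th or later, ruling out '4th Sunday').
Last Sunday of February 2034: Feb 26 2034.
March 2034 ends with Sunday Mar 26 2034.
Last Sunday of April 2034: Apr 30 2034.
May 2034 ends with Sunday May 28 2034.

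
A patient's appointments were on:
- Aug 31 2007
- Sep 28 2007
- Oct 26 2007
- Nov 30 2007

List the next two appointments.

Dec 28 2007, Jan 25 2008

These are Fridays with 28, 28, 35-day gaps.
Each is the final Friday of its month — Aug 31 2007 is past the 28th, so '4th Friday' doesn't fit.
December 2007 ends with Friday Dec 28 2007.
Last Friday of January 2008: Jan 25 2008.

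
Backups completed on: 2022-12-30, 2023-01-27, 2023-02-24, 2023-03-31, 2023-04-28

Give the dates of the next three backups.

Every date is a Friday; gaps 28, 28, 35, 28 days.
Each is the last Friday of its month (at least one falls on the 29th or later, ruling out '4th Friday').
Last Friday of May 2023: 2023-05-26.
Last Friday of June 2023: 2023-06-30.
Last Friday of July 2023: 2023-07-28.

2023-05-26, 2023-06-30, 2023-07-28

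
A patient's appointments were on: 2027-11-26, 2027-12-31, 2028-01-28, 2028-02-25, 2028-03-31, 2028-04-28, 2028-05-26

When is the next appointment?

These are Fridays with 35, 28, 28, 35, 28, 28-day gaps.
Each is the final Friday of its month — 2027-12-31 is past the 28th, so '4th Friday' doesn't fit.
Last Friday of June 2028: 2028-06-30.

2028-06-30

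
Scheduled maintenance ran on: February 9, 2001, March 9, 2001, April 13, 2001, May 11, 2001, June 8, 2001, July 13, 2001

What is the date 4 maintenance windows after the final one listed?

All dates are Fridays, 28, 35, 28, 28, 35 days apart.
Specifically, the 2nd Friday of each month.
August 2001 — 2nd Friday is August 10, 2001.
September 2001 — 2nd Friday is September 14, 2001.
2nd Friday of October 2001: October 12, 2001.
2nd Friday of November 2001: November 9, 2001.

November 9, 2001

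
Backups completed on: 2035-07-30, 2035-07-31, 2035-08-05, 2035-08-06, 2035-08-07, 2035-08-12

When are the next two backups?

The gap pattern 1, 5, 1, 1, 5 repeats every 3 events.
These are the Mondays, Tuesdays and Sundays of each week.
Next Monday: 2035-08-13.
Next Tuesday: 2035-08-14.

2035-08-13, 2035-08-14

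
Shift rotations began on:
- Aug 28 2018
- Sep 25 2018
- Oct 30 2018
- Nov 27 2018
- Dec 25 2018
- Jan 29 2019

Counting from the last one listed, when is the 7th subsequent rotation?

These are Tuesdays with 28, 35, 28, 28, 35-day gaps.
Each is the final Tuesday of its month — Oct 30 2018 is past the 28th, so '4th Tuesday' doesn't fit.
February 2019 ends with Tuesday Feb 26 2019.
Last Tuesday of March 2019: Mar 26 2019.
Last Tuesday of April 2019: Apr 30 2019.
May 2019 ends with Tuesday May 28 2019.
Last Tuesday of June 2019: Jun 25 2019.
July 2019 ends with Tuesday Jul 30 2019.
Last Tuesday of August 2019: Aug 27 2019.

Aug 27 2019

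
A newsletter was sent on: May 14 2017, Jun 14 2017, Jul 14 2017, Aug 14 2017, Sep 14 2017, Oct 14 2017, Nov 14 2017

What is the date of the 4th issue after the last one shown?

Gaps: 31, 30, 31, 31, 30, 31 days — not constant. Every event is on the 14th of the month.
Pattern: the 14th of each month.
December 2017: Dec 14 2017.
Next: January 2018 → Jan 14 2018.
Next: February 2018 → Feb 14 2018.
Next: March 2018 → Mar 14 2018.

Mar 14 2018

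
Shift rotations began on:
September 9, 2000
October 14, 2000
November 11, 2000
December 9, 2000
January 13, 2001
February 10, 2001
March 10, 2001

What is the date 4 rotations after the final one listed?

July 14, 2001

Gaps: 35, 28, 28, 35, 28, 28 days — a mix of 28 and 35. Every date is a Saturday.
Each is the 2nd Saturday of its month.
2nd Saturday of April 2001: April 14, 2001.
May 2001 — 2nd Saturday is May 12, 2001.
June 2001 — 2nd Saturday is June 9, 2001.
2nd Saturday of July 2001: July 14, 2001.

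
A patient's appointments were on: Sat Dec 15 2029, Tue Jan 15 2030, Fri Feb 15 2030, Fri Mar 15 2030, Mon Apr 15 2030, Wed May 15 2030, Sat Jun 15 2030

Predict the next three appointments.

Mon Jul 15 2030, Thu Aug 15 2030, Sun Sep 15 2030

Gaps: 31, 31, 28, 31, 30, 31 days — not constant. Every event is on the 15th of the month.
Pattern: the 15th of each month.
July 2030: Mon Jul 15 2030.
Next: August 2030 → Thu Aug 15 2030.
Next: September 2030 → Sun Sep 15 2030.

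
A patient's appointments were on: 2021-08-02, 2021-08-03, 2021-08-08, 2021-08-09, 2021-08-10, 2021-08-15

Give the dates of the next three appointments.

Gaps: 1, 5, 1, 1, 5 days — not constant, but cyclic with period 3.
The events fall on every Monday, Tuesday and Sunday.
Next Monday: 2021-08-16.
Next Tuesday: 2021-08-17.
The following Sunday is 2021-08-22.

2021-08-16, 2021-08-17, 2021-08-22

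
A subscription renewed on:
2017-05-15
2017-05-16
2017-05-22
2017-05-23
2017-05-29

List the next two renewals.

The gap pattern 1, 6, 1, 6 repeats every 2 events.
These are the Mondays and Tuesdays of each week.
The following Tuesday is 2017-05-30.
Next Monday: 2017-06-05.

2017-05-30, 2017-06-05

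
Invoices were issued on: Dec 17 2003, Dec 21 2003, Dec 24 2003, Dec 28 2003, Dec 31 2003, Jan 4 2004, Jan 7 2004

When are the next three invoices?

Every event lands on a Wednesday or Sunday (gaps cycle 4, 3, 4, 3, 4, 3).
So the schedule is: every Wednesday and Sunday.
The following Sunday is Jan 11 2004.
The following Wednesday is Jan 14 2004.
Next Sunday: Jan 18 2004.

Jan 11 2004, Jan 14 2004, Jan 18 2004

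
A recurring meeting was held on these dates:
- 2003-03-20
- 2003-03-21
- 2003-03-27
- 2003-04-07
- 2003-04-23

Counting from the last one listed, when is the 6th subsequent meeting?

2003-11-10

Gaps: 1, 6, 11, 16 days — each gap is 5 larger than the previous one.
Next gap: 21 days. 2003-04-23 + 21 days = 2003-05-14.
Next gap: 26 days. 2003-05-14 + 26 days = 2003-06-09.
Next gap: 31 days. 2003-06-09 + 31 days = 2003-07-10.
Next gap: 36 days. 2003-07-10 + 36 days = 2003-08-15.
Next gap: 41 days. 2003-08-15 + 41 days = 2003-09-25.
Next gap: 46 days. 2003-09-25 + 46 days = 2003-11-10.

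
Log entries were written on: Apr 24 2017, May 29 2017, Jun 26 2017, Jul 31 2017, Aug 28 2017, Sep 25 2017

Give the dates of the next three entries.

Every date is a Monday; gaps 35, 28, 35, 28, 28 days.
Each is the last Monday of its month (at least one falls on the 29th or later, ruling out '4th Monday').
Last Monday of October 2017: Oct 30 2017.
Last Monday of November 2017: Nov 27 2017.
December 2017 ends with Monday Dec 25 2017.

Oct 30 2017, Nov 27 2017, Dec 25 2017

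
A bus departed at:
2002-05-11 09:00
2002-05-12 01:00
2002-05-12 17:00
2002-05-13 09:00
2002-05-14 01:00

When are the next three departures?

2002-05-14 17:00, 2002-05-15 09:00, 2002-05-16 01:00

Spacing: 16, 16, 16, 16 h — constant 16 h.
2002-05-14 01:00 + 16 h = 2002-05-14 17:00.
2002-05-14 17:00 + 16 h = 2002-05-15 09:00.
2002-05-15 09:00 + 16 h = 2002-05-16 01:00.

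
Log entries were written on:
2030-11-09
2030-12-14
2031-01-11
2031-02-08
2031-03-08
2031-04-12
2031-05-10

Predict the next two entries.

2031-06-14, 2031-07-12

These are Saturdays at 28- or 35-day spacing (35, 28, 28, 28, 35, 28).
The pattern: 2nd Saturday of the month.
2nd Saturday of June 2031: 2031-06-14.
July 2031 — 2nd Saturday is 2031-07-12.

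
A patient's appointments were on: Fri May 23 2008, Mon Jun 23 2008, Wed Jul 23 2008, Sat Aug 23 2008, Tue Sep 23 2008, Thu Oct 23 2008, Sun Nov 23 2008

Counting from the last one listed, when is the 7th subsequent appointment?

Gaps: 31, 30, 31, 31, 30, 31 days — not constant. Every event is on the 23rd of the month.
Pattern: the 23rd of each month.
December 2008: Tue Dec 23 2008.
January 2009: Fri Jan 23 2009.
Next: February 2009 → Mon Feb 23 2009.
Next: March 2009 → Mon Mar 23 2009.
Next: April 2009 → Thu Apr 23 2009.
May 2009: Sat May 23 2009.
June 2009: Tue Jun 23 2009.

Tue Jun 23 2009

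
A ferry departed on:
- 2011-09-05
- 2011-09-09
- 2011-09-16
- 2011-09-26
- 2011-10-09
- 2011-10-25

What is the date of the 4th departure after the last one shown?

2012-01-27

Intervals are 4, 7, 10, 13, 16 days — an arithmetic progression with common difference 3.
Next gap: 19 days. 2011-10-25 + 19 days = 2011-11-13.
Next gap: 22 days. 2011-11-13 + 22 days = 2011-12-05.
Next gap: 25 days. 2011-12-05 + 25 days = 2011-12-30.
Next gap: 28 days. 2011-12-30 + 28 days = 2012-01-27.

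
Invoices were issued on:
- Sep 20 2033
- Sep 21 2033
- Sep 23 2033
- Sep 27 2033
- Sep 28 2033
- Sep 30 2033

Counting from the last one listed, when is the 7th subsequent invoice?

Oct 18 2033

Every event lands on a Tuesday or Wednesday or Friday (gaps cycle 1, 2, 4, 1, 2).
So the schedule is: every Tuesday, Wednesday and Friday.
Next Tuesday: Oct 4 2033.
The following Wednesday is Oct 5 2033.
Next Friday: Oct 7 2033.
Next Tuesday: Oct 11 2033.
Next Wednesday: Oct 12 2033.
The following Friday is Oct 14 2033.
The following Tuesday is Oct 18 2033.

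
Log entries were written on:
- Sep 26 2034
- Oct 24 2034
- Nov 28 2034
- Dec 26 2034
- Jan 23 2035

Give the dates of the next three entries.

Feb 27 2035, Mar 27 2035, Apr 24 2035

All dates are Tuesdays, 28, 35, 28, 28 days apart.
Specifically, the 4th Tuesday of each month.
4th Tuesday of February 2035: Feb 27 2035.
4th Tuesday of March 2035: Mar 27 2035.
April 2035 — 4th Tuesday is Apr 24 2035.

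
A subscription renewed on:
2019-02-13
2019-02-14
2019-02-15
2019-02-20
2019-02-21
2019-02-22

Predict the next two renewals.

2019-02-27, 2019-02-28

The gap pattern 1, 1, 5, 1, 1 repeats every 3 events.
These are the Wednesdays, Thursdays and Fridays of each week.
Next Wednesday: 2019-02-27.
Next Thursday: 2019-02-28.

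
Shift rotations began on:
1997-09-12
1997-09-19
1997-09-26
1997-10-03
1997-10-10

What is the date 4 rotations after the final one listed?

1997-11-07

Every event comes 7 days after the last (7, 7, 7, 7).
1997-10-10 + 7 days = 1997-10-17.
1997-10-17 + 7 days = 1997-10-24.
1997-10-24 + 7 days = 1997-10-31.
1997-10-31 + 7 days = 1997-11-07.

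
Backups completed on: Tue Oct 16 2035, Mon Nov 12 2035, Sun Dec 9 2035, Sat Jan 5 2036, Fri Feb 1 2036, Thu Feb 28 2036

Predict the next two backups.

Every event comes 27 days after the last (27, 27, 27, 27, 27).
Thu Feb 28 2036 + 27 days = Wed Mar 26 2036.
Wed Mar 26 2036 + 27 days = Tue Apr 22 2036.

Wed Mar 26 2036, Tue Apr 22 2036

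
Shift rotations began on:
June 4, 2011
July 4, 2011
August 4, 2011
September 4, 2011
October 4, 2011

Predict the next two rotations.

Gaps: 30, 31, 31, 30 days — not constant. Every event is on the 4th of the month.
Pattern: the 4th of each month.
Next: November 2011 → November 4, 2011.
Next: December 2011 → December 4, 2011.

November 4, 2011; December 4, 2011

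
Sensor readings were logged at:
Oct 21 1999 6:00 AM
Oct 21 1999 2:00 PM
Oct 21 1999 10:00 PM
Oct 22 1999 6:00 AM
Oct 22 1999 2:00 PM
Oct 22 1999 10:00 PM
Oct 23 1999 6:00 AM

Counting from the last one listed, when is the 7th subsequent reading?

Oct 25 1999 2:00 PM

Gaps: 8, 8, 8, 8, 8, 8 hours — each event is 8 hours after the previous one.
Oct 23 1999 6:00 AM + 8 h = Oct 23 1999 2:00 PM.
Oct 23 1999 2:00 PM + 8 h = Oct 23 1999 10:00 PM.
Oct 23 1999 10:00 PM + 8 h = Oct 24 1999 6:00 AM.
Oct 24 1999 6:00 AM + 8 h = Oct 24 1999 2:00 PM.
Oct 24 1999 2:00 PM + 8 h = Oct 24 1999 10:00 PM.
Oct 24 1999 10:00 PM + 8 h = Oct 25 1999 6:00 AM.
Oct 25 1999 6:00 AM + 8 h = Oct 25 1999 2:00 PM.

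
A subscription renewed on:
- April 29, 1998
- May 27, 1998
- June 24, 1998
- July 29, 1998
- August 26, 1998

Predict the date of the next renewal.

September 30, 1998

These are Wednesdays with 28, 28, 35, 28-day gaps.
Each is the final Wednesday of its month — April 29, 1998 is past the 28th, so '4th Wednesday' doesn't fit.
Last Wednesday of September 1998: September 30, 1998.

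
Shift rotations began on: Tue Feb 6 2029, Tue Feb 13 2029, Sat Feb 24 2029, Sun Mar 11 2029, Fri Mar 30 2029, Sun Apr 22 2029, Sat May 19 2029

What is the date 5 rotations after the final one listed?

Fri Nov 30 2029

The spacing grows by 4 each time: 7, 11, 15, 19, 23, 27 days.
Next gap: 31 days. Sat May 19 2029 + 31 days = Tue Jun 19 2029.
Next gap: 35 days. Tue Jun 19 2029 + 35 days = Tue Jul 24 2029.
Next gap: 39 days. Tue Jul 24 2029 + 39 days = Sat Sep 1 2029.
Next gap: 43 days. Sat Sep 1 2029 + 43 days = Sun Oct 14 2029.
Next gap: 47 days. Sun Oct 14 2029 + 47 days = Fri Nov 30 2029.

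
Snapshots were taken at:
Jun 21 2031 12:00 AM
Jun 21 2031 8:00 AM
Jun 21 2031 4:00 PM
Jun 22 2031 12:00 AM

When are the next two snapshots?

Jun 22 2031 8:00 AM, Jun 22 2031 4:00 PM

Spacing: 8, 8, 8 h — constant 8 h.
Jun 22 2031 12:00 AM + 8 h = Jun 22 2031 8:00 AM.
Jun 22 2031 8:00 AM + 8 h = Jun 22 2031 4:00 PM.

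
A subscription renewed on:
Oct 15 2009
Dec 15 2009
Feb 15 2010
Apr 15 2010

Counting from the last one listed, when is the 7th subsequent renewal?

Each date is the 15th; the gaps (61, 62, 59) track the month lengths.
The rule is the 15th of every 2 months.
Next: June 2010 → Jun 15 2010.
Next: August 2010 → Aug 15 2010.
October 2010: Oct 15 2010.
December 2010: Dec 15 2010.
February 2011: Feb 15 2011.
Next: April 2011 → Apr 15 2011.
June 2011: Jun 15 2011.

Jun 15 2011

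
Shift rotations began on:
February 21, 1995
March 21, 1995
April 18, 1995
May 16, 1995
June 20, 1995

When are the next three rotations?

July 18, 1995; August 15, 1995; September 19, 1995

Gaps: 28, 28, 28, 35 days — a mix of 28 and 35. Every date is a Tuesday.
Each is the 3rd Tuesday of its month.
3rd Tuesday of July 1995: July 18, 1995.
3rd Tuesday of August 1995: August 15, 1995.
3rd Tuesday of September 1995: September 19, 1995.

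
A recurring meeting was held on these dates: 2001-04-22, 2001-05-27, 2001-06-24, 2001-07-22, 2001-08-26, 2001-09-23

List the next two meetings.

Gaps: 35, 28, 28, 35, 28 days — a mix of 28 and 35. Every date is a Sunday.
Each is the 4th Sunday of its month.
October 2001 — 4th Sunday is 2001-10-28.
November 2001 — 4th Sunday is 2001-11-25.

2001-10-28, 2001-11-25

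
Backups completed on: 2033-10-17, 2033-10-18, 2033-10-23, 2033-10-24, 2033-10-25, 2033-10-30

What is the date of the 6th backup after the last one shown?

2033-11-13

The gap pattern 1, 5, 1, 1, 5 repeats every 3 events.
These are the Mondays, Tuesdays and Sundays of each week.
The following Monday is 2033-10-31.
The following Tuesday is 2033-11-01.
The following Sunday is 2033-11-06.
The following Monday is 2033-11-07.
The following Tuesday is 2033-11-08.
The following Sunday is 2033-11-13.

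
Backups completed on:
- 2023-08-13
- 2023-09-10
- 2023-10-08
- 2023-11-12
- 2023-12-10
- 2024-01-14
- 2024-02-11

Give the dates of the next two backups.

All dates are Sundays, 28, 28, 35, 28, 35, 28 days apart.
Specifically, the 2nd Sunday of each month.
2nd Sunday of March 2024: 2024-03-10.
2nd Sunday of April 2024: 2024-04-14.

2024-03-10, 2024-04-14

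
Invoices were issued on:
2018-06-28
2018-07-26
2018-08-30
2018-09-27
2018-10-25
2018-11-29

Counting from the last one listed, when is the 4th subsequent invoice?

All Thursdays; the gaps (28, 35, 28, 28, 35) vary with month length.
This is the last Thursday of each month.
December 2018 ends with Thursday 2018-12-27.
January 2019 ends with Thursday 2019-01-31.
Last Thursday of February 2019: 2019-02-28.
March 2019 ends with Thursday 2019-03-28.

2019-03-28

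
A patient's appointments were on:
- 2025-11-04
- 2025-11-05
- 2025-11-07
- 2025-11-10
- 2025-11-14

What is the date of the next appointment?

The spacing grows by 1 each time: 1, 2, 3, 4 days.
Next gap: 5 days. 2025-11-14 + 5 days = 2025-11-19.

2025-11-19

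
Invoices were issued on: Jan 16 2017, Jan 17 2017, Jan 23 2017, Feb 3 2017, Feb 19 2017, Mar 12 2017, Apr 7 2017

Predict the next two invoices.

Gaps: 1, 6, 11, 16, 21, 26 days — each gap is 5 larger than the previous one.
Next gap: 31 days. Apr 7 2017 + 31 days = May 8 2017.
Next gap: 36 days. May 8 2017 + 36 days = Jun 13 2017.

May 8 2017, Jun 13 2017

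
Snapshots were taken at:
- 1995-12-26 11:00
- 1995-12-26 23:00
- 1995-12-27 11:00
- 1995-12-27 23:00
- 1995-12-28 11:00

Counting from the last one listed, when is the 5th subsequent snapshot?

Gaps: 12, 12, 12, 12 hours — each event is 12 hours after the previous one.
1995-12-28 11:00 + 12 h = 1995-12-28 23:00.
1995-12-28 23:00 + 12 h = 1995-12-29 11:00.
1995-12-29 11:00 + 12 h = 1995-12-29 23:00.
1995-12-29 23:00 + 12 h = 1995-12-30 11:00.
1995-12-30 11:00 + 12 h = 1995-12-30 23:00.

1995-12-30 23:00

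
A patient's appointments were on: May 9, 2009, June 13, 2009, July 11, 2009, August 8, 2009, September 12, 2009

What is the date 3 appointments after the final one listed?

December 12, 2009

Gaps: 35, 28, 28, 35 days — a mix of 28 and 35. Every date is a Saturday.
Each is the 2nd Saturday of its month.
October 2009 — 2nd Saturday is October 10, 2009.
2nd Saturday of November 2009: November 14, 2009.
December 2009 — 2nd Saturday is December 12, 2009.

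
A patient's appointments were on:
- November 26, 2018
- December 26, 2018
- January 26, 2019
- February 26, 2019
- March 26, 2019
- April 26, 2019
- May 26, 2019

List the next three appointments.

Gaps: 30, 31, 31, 28, 31, 30 days — not constant. Every event is on the 26th of the month.
Pattern: the 26th of each month.
June 2019: June 26, 2019.
July 2019: July 26, 2019.
August 2019: August 26, 2019.

June 26, 2019; July 26, 2019; August 26, 2019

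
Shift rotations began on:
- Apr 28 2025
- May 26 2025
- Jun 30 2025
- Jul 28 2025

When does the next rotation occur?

Aug 25 2025

All Mondays; the gaps (28, 35, 28) vary with month length.
This is the last Monday of each month.
Last Monday of August 2025: Aug 25 2025.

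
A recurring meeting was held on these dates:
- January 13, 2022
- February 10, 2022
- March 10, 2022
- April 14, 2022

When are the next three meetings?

May 12, 2022; June 9, 2022; July 14, 2022

All dates are Thursdays, 28, 28, 35 days apart.
Specifically, the 2nd Thursday of each month.
2nd Thursday of May 2022: May 12, 2022.
2nd Thursday of June 2022: June 9, 2022.
July 2022 — 2nd Thursday is July 14, 2022.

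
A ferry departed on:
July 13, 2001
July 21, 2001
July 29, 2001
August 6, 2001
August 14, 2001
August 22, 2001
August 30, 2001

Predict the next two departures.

The spacing is 8, 8, 8, 8, 8, 8 days — always 8 days.
August 30, 2001 + 8 days = September 7, 2001.
September 7, 2001 + 8 days = September 15, 2001.

September 7, 2001; September 15, 2001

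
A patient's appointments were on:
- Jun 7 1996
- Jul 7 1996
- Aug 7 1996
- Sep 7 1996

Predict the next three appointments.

The day-of-month is always 7 (30, 31, 31 days between events).
So this recurs on the 7th of each month.
Next: October 1996 → Oct 7 1996.
Next: November 1996 → Nov 7 1996.
Next: December 1996 → Dec 7 1996.

Oct 7 1996, Nov 7 1996, Dec 7 1996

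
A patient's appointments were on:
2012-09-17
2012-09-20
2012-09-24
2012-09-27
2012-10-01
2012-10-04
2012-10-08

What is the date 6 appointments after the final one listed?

2012-10-29

Every event lands on a Monday or Thursday (gaps cycle 3, 4, 3, 4, 3, 4).
So the schedule is: every Monday and Thursday.
The following Thursday is 2012-10-11.
The following Monday is 2012-10-15.
Next Thursday: 2012-10-18.
The following Monday is 2012-10-22.
The following Thursday is 2012-10-25.
Next Monday: 2012-10-29.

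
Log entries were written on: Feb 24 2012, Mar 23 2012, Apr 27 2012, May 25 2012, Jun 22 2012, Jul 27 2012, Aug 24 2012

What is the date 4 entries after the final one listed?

Dec 28 2012

All dates are Fridays, 28, 35, 28, 28, 35, 28 days apart.
Specifically, the 4th Friday of each month.
September 2012 — 4th Friday is Sep 28 2012.
October 2012 — 4th Friday is Oct 26 2012.
November 2012 — 4th Friday is Nov 23 2012.
December 2012 — 4th Friday is Dec 28 2012.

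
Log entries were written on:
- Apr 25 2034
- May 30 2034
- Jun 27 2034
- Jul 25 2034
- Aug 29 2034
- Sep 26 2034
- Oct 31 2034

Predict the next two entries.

These are Tuesdays with 35, 28, 28, 35, 28, 35-day gaps.
Each is the final Tuesday of its month — May 30 2034 is past the 28th, so '4th Tuesday' doesn't fit.
Last Tuesday of November 2034: Nov 28 2034.
Last Tuesday of December 2034: Dec 26 2034.

Nov 28 2034, Dec 26 2034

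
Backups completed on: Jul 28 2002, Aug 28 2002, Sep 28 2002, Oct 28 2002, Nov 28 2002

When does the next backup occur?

Dec 28 2002

Gaps: 31, 31, 30, 31 days — not constant. Every event is on the 28th of the month.
Pattern: the 28th of each month.
December 2002: Dec 28 2002.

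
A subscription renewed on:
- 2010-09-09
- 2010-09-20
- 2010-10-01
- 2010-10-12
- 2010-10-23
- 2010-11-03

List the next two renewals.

2010-11-14, 2010-11-25

The spacing is 11, 11, 11, 11, 11 days — always 11 days.
2010-11-03 + 11 days = 2010-11-14.
2010-11-14 + 11 days = 2010-11-25.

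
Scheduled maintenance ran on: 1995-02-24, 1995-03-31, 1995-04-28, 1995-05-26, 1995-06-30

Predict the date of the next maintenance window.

1995-07-28

All Fridays; the gaps (35, 28, 28, 35) vary with month length.
This is the last Friday of each month.
Last Friday of July 1995: 1995-07-28.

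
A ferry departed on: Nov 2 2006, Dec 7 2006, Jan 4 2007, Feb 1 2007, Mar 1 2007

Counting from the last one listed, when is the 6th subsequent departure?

Sep 6 2007

Gaps: 35, 28, 28, 28 days — a mix of 28 and 35. Every date is a Thursday.
Each is the 1st Thursday of its month.
1st Thursday of April 2007: Apr 5 2007.
1st Thursday of May 2007: May 3 2007.
June 2007 — 1st Thursday is Jun 7 2007.
July 2007 — 1st Thursday is Jul 5 2007.
August 2007 — 1st Thursday is Aug 2 2007.
September 2007 — 1st Thursday is Sep 6 2007.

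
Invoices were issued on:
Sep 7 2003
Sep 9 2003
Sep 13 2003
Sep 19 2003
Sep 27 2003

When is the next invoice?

The spacing grows by 2 each time: 2, 4, 6, 8 days.
Next gap: 10 days. Sep 27 2003 + 10 days = Oct 7 2003.

Oct 7 2003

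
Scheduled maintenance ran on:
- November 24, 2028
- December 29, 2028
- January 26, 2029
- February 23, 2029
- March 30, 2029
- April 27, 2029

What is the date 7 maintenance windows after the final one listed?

November 30, 2029

All Fridays; the gaps (35, 28, 28, 35, 28) vary with month length.
This is the last Friday of each month.
Last Friday of May 2029: May 25, 2029.
June 2029 ends with Friday June 29, 2029.
July 2029 ends with Friday July 27, 2029.
Last Friday of August 2029: August 31, 2029.
Last Friday of September 2029: September 28, 2029.
October 2029 ends with Friday October 26, 2029.
Last Friday of November 2029: November 30, 2029.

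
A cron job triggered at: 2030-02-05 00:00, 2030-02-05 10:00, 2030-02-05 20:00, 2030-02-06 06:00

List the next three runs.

Gaps: 10, 10, 10 hours — each event is 10 hours after the previous one.
2030-02-06 06:00 + 10 h = 2030-02-06 16:00.
2030-02-06 16:00 + 10 h = 2030-02-07 02:00.
2030-02-07 02:00 + 10 h = 2030-02-07 12:00.

2030-02-06 16:00, 2030-02-07 02:00, 2030-02-07 12:00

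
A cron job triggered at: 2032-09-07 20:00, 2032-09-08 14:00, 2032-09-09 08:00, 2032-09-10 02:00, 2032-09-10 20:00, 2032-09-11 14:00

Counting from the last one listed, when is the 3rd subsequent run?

2032-09-13 20:00

The interval is a steady 18 hours (18, 18, 18, 18, 18).
2032-09-11 14:00 + 18 h = 2032-09-12 08:00.
2032-09-12 08:00 + 18 h = 2032-09-13 02:00.
2032-09-13 02:00 + 18 h = 2032-09-13 20:00.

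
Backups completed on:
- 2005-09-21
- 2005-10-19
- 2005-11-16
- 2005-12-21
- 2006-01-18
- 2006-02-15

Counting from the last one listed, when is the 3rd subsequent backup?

These are Wednesdays at 28- or 35-day spacing (28, 28, 35, 28, 28).
The pattern: 3rd Wednesday of the month.
March 2006 — 3rd Wednesday is 2006-03-15.
3rd Wednesday of April 2006: 2006-04-19.
May 2006 — 3rd Wednesday is 2006-05-17.

2006-05-17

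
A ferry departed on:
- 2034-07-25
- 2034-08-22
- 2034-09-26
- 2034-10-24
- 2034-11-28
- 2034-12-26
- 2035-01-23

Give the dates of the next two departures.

These are Tuesdays at 28- or 35-day spacing (28, 35, 28, 35, 28, 28).
The pattern: 4th Tuesday of the month.
February 2035 — 4th Tuesday is 2035-02-27.
March 2035 — 4th Tuesday is 2035-03-27.

2035-02-27, 2035-03-27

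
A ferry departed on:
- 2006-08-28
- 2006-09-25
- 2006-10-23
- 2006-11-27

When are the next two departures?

2006-12-25, 2007-01-22

Gaps: 28, 28, 35 days — a mix of 28 and 35. Every date is a Monday.
Each is the 4th Monday of its month.
December 2006 — 4th Monday is 2006-12-25.
4th Monday of January 2007: 2007-01-22.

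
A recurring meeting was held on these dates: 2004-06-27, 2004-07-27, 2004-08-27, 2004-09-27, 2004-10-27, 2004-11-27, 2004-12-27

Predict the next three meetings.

Gaps: 30, 31, 31, 30, 31, 30 days — not constant. Every event is on the 27th of the month.
Pattern: the 27th of each month.
January 2005: 2005-01-27.
Next: February 2005 → 2005-02-27.
March 2005: 2005-03-27.

2005-01-27, 2005-02-27, 2005-03-27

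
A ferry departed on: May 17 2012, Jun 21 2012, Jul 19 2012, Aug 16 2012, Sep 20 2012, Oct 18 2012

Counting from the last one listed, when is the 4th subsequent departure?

Feb 21 2013

These are Thursdays at 28- or 35-day spacing (35, 28, 28, 35, 28).
The pattern: 3rd Thursday of the month.
3rd Thursday of November 2012: Nov 15 2012.
3rd Thursday of December 2012: Dec 20 2012.
3rd Thursday of January 2013: Jan 17 2013.
February 2013 — 3rd Thursday is Feb 21 2013.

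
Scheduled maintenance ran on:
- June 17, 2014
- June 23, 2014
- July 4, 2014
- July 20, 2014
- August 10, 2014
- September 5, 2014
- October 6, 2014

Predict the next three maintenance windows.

Intervals are 6, 11, 16, 21, 26, 31 days — an arithmetic progression with common difference 5.
Next gap: 36 days. October 6, 2014 + 36 days = November 11, 2014.
Next gap: 41 days. November 11, 2014 + 41 days = December 22, 2014.
Next gap: 46 days. December 22, 2014 + 46 days = February 6, 2015.

November 11, 2014; December 22, 2014; February 6, 2015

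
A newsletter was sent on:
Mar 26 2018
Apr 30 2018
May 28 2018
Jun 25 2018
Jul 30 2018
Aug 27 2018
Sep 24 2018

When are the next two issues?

All Mondays; the gaps (35, 28, 28, 35, 28, 28) vary with month length.
This is the last Monday of each month.
Last Monday of October 2018: Oct 29 2018.
November 2018 ends with Monday Nov 26 2018.

Oct 29 2018, Nov 26 2018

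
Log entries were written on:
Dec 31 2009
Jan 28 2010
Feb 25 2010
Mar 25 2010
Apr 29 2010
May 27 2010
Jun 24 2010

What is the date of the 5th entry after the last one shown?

Every date is a Thursday; gaps 28, 28, 28, 35, 28, 28 days.
Each is the last Thursday of its month (at least one falls on the 29th or later, ruling out '4th Thursday').
July 2010 ends with Thursday Jul 29 2010.
Last Thursday of August 2010: Aug 26 2010.
Last Thursday of September 2010: Sep 30 2010.
October 2010 ends with Thursday Oct 28 2010.
November 2010 ends with Thursday Nov 25 2010.

Nov 25 2010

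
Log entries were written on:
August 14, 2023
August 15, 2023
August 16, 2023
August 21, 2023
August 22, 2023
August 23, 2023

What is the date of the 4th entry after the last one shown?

Gaps: 1, 1, 5, 1, 1 days — not constant, but cyclic with period 3.
The events fall on every Monday, Tuesday and Wednesday.
Next Monday: August 28, 2023.
The following Tuesday is August 29, 2023.
Next Wednesday: August 30, 2023.
Next Monday: September 4, 2023.

September 4, 2023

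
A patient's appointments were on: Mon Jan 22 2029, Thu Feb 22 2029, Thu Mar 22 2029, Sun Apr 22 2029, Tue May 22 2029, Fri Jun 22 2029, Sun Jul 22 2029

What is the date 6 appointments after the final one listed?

The day-of-month is always 22 (31, 28, 31, 30, 31, 30 days between events).
So this recurs on the 22nd of each month.
Next: August 2029 → Wed Aug 22 2029.
September 2029: Sat Sep 22 2029.
Next: October 2029 → Mon Oct 22 2029.
Next: November 2029 → Thu Nov 22 2029.
Next: December 2029 → Sat Dec 22 2029.
Next: January 2030 → Tue Jan 22 2030.

Tue Jan 22 2030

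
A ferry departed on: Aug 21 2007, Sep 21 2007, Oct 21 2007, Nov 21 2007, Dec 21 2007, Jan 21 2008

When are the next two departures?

Feb 21 2008, Mar 21 2008

Each date is the 21st; the gaps (31, 30, 31, 30, 31) track the month lengths.
The rule is the 21st of each month.
Next: February 2008 → Feb 21 2008.
Next: March 2008 → Mar 21 2008.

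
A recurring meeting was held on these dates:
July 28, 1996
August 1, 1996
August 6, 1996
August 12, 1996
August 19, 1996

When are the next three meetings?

August 27, 1996; September 5, 1996; September 15, 1996

Intervals are 4, 5, 6, 7 days — an arithmetic progression with common difference 1.
Next gap: 8 days. August 19, 1996 + 8 days = August 27, 1996.
Next gap: 9 days. August 27, 1996 + 9 days = September 5, 1996.
Next gap: 10 days. September 5, 1996 + 10 days = September 15, 1996.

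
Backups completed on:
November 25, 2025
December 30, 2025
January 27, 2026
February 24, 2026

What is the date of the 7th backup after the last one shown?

September 29, 2026

These are Tuesdays with 35, 28, 28-day gaps.
Each is the final Tuesday of its month — December 30, 2025 is past the 28th, so '4th Tuesday' doesn't fit.
Last Tuesday of March 2026: March 31, 2026.
April 2026 ends with Tuesday April 28, 2026.
May 2026 ends with Tuesday May 26, 2026.
June 2026 ends with Tuesday June 30, 2026.
Last Tuesday of July 2026: July 28, 2026.
Last Tuesday of August 2026: August 25, 2026.
Last Tuesday of September 2026: September 29, 2026.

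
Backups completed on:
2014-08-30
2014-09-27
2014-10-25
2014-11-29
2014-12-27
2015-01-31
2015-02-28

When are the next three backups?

These are Saturdays with 28, 28, 35, 28, 35, 28-day gaps.
Each is the final Saturday of its month — 2014-08-30 is past the 28th, so '4th Saturday' doesn't fit.
March 2015 ends with Saturday 2015-03-28.
Last Saturday of April 2015: 2015-04-25.
Last Saturday of May 2015: 2015-05-30.

2015-03-28, 2015-04-25, 2015-05-30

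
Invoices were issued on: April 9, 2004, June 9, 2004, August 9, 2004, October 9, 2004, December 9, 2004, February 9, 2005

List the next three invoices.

April 9, 2005; June 9, 2005; August 9, 2005

Each date is the 9th; the gaps (61, 61, 61, 61, 62) track the month lengths.
The rule is the 9th of every 2 months.
Next: April 2005 → April 9, 2005.
June 2005: June 9, 2005.
August 2005: August 9, 2005.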